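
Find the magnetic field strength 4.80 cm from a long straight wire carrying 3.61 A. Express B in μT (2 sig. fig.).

B ≈ 15 μT

For an infinitely long straight wire, B = μ₀I/(2πd).
B = (4π×10⁻⁷ × 3.61) / (2π × 0.048) = 1.50×10⁻⁵ T.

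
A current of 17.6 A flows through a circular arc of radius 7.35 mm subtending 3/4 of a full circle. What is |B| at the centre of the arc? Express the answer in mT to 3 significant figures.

The Biot–Savart field of a circular arc at its centre is B = μ₀Iφ/(4πR), with φ = 4.712 rad.
B = (4π×10⁻⁷ × 17.6 × 4.712) / (4π × 0.00735) = 1.13×10⁻³ T.

B ≈ 1.13 mT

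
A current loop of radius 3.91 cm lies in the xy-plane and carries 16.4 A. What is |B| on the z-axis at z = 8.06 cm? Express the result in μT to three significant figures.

B ≈ 21.9 μT

On the axis of a circular loop, B = μ₀IR² / [2(R²+z²)^(3/2)].
R² + z² = (0.0391)² + (0.0806)² = 0.008025 m², and (R²+z²)^(3/2) = 7.19×10⁻⁴ m³.
B = (4π×10⁻⁷ × 16.4 × 0.001529) / (2 × 7.19×10⁻⁴) = 2.19×10⁻⁵ T.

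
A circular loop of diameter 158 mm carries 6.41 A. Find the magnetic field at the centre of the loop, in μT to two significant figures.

B ≈ 51 μT

At the centre of a circular loop the Biot–Savart law gives B = μ₀I/(2R) (so R = 0.079 m).
B = (4π×10⁻⁷ × 6.41) / (2 × 0.079) = 5.10×10⁻⁵ T.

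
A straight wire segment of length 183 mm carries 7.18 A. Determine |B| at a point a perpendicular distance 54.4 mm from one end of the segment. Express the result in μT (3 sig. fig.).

B ≈ 12.7 μT

For a finite straight segment, B = (μ₀I/4πd)(sinθ₁ + sinθ₂), where θ₁, θ₂ are the angles from the perpendicular to each end.
The perpendicular foot is at one end, so the two end-offsets along the wire are 0 and L = 0.183 m.
sinθ₁ = 0/√(0²+0.0544²) = 0.0000; sinθ₂ = 0.183/√(0.183²+0.0544²) = 0.9585.
B = (4π×10⁻⁷ × 7.18) / (4π × 0.0544) × (0.0000 + 0.9585) = 1.27×10⁻⁵ T.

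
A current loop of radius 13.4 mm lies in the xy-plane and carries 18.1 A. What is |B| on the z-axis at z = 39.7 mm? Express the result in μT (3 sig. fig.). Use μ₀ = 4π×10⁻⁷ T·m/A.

B ≈ 27.8 μT

On the axis of a circular loop, B = μ₀IR² / [2(R²+z²)^(3/2)].
R² + z² = (0.0134)² + (0.0397)² = 0.001756 m², and (R²+z²)^(3/2) = 7.36×10⁻⁵ m³.
B = (4π×10⁻⁷ × 18.1 × 0.0001796) / (2 × 7.36×10⁻⁵) = 2.78×10⁻⁵ T.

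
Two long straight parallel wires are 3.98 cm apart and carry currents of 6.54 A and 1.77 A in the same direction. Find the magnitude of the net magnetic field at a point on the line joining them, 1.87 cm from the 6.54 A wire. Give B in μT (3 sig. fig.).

B ≈ 53.2 μT

Each long wire gives B = μ₀I/(2πd). Distances are d₁ = 0.0187 m and d₂ = 0.0211 m.
B₁ = 6.99×10⁻⁵ T, B₂ = 1.68×10⁻⁵ T.
Between parallel currents the two contributions point in opposite directions, so they subtract. B = |B₁ − B₂| = |6.99×10⁻⁵ − 1.68×10⁻⁵| = 5.32×10⁻⁵ T.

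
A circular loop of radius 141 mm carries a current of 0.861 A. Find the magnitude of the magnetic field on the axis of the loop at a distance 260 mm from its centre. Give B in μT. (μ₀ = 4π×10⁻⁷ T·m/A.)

B ≈ 0.416 μT

On the axis of a circular loop, B = μ₀IR² / [2(R²+z²)^(3/2)].
R² + z² = (0.141)² + (0.26)² = 0.08748 m², and (R²+z²)^(3/2) = 2.59×10⁻² m³.
B = (4π×10⁻⁷ × 0.861 × 0.01988) / (2 × 2.59×10⁻²) = 4.16×10⁻⁷ T.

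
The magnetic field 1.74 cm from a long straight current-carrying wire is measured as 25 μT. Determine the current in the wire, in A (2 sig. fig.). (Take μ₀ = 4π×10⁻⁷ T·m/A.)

I ≈ 2.2 A

For a long straight wire B = μ₀I/(2πd), so I = 2πdB/μ₀.
I = 2π × 0.0174 × 2.50×10⁻⁵ / (4π×10⁻⁷) = 2.17 A.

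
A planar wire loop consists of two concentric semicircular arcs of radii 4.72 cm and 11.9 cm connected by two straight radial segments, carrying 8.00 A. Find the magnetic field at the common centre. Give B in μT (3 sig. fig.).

The radial connectors point toward the centre, so dl × r̂ = 0 and they contribute nothing.
Each semicircle gives μ₀I/(4R): inner arc 5.32×10⁻⁵ T, outer arc 2.11×10⁻⁵ T.
The two arcs carry current in opposite angular senses, so their fields oppose: B = |5.32×10⁻⁵ − 2.11×10⁻⁵| = 3.21×10⁻⁵ T.

B ≈ 32.1 μT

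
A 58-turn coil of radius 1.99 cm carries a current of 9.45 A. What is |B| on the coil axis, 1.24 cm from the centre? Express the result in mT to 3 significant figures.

For an N-turn flat coil, B = Nμ₀IR²/[2(R²+z²)^(3/2)] with R = 0.0199 m, z = 0.0124 m.
B = 58 × 1.82×10⁻⁴ T = 1.06×10⁻² T.

B ≈ 10.6 mT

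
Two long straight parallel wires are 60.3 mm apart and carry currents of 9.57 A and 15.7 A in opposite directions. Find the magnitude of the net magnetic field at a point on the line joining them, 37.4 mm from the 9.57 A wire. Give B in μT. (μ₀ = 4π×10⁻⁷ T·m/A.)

B ≈ 188 μT

Each long wire gives B = μ₀I/(2πd). Distances are d₁ = 0.0374 m and d₂ = 0.0229 m.
B₁ = 5.12×10⁻⁵ T, B₂ = 1.37×10⁻⁴ T.
Between antiparallel currents both contributions point the same way, so they add. B = B₁ + B₂ = 5.12×10⁻⁵ + 1.37×10⁻⁴ = 1.88×10⁻⁴ T.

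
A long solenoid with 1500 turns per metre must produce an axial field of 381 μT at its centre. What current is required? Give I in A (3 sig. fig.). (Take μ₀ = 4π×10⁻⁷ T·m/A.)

Inside a long solenoid B = μ₀nI with n = 1500 m⁻¹, so I = B/(μ₀n).
I = 3.81×10⁻⁴ / (4π×10⁻⁷ × 1500) = 0.202 A.

I ≈ 0.202 A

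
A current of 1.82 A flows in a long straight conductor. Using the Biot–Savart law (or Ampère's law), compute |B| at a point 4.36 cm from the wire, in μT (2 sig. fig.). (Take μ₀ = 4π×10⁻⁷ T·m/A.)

B ≈ 8.3 μT

For an infinitely long straight wire, B = μ₀I/(2πd).
B = (4π×10⁻⁷ × 1.82) / (2π × 0.0436) = 8.35×10⁻⁶ T.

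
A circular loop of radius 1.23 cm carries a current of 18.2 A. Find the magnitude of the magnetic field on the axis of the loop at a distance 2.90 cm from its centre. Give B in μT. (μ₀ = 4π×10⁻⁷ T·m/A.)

B ≈ 55.3 μT

On the axis of a circular loop, B = μ₀IR² / [2(R²+z²)^(3/2)].
R² + z² = (0.0123)² + (0.029)² = 0.0009923 m², and (R²+z²)^(3/2) = 3.13×10⁻⁵ m³.
B = (4π×10⁻⁷ × 18.2 × 0.0001513) / (2 × 3.13×10⁻⁵) = 5.53×10⁻⁵ T.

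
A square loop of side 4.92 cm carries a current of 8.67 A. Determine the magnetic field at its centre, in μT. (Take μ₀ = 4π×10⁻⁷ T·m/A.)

Each side is a finite straight segment at perpendicular distance d = a/(2 tan(π/4)) = 0.0246 m from the centre, with end-angles ±π/4.
One side contributes B₁ = (μ₀I/4πd)·2 sin(π/4) = 4.98×10⁻⁵ T.
All 4 sides add in the same direction: B = 4 × 4.98×10⁻⁵ = 1.99×10⁻⁴ T.

B ≈ 199 μT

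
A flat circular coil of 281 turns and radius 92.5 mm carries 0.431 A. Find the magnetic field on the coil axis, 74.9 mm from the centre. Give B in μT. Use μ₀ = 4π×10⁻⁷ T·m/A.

B ≈ 386 μT

For an N-turn flat coil, B = Nμ₀IR²/[2(R²+z²)^(3/2)] with R = 0.0925 m, z = 0.0749 m.
B = 281 × 1.37×10⁻⁶ T = 3.86×10⁻⁴ T.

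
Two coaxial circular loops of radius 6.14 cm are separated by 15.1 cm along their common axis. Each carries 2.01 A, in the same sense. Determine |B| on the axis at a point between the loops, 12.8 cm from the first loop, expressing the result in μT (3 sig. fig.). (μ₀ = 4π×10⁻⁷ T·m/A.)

B ≈ 18.6 μT

Each loop contributes B = μ₀IR²/[2(R²+z²)^(3/2)] on the axis, with z measured from that loop.
Loop 1 (z = 0.128 m): B₁ = 1.66×10⁻⁶ T. Loop 2 (z = 0.023 m): B₂ = 1.69×10⁻⁵ T.
The fields add: B = B₁ + B₂ = 1.86×10⁻⁵ T.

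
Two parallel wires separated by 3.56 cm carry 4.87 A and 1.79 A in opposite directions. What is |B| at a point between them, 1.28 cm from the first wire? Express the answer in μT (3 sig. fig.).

B ≈ 91.8 μT

Each long wire gives B = μ₀I/(2πd). Distances are d₁ = 0.0128 m and d₂ = 0.0228 m.
B₁ = 7.61×10⁻⁵ T, B₂ = 1.57×10⁻⁵ T.
Between antiparallel currents both contributions point the same way, so they add. B = B₁ + B₂ = 7.61×10⁻⁵ + 1.57×10⁻⁵ = 9.18×10⁻⁵ T.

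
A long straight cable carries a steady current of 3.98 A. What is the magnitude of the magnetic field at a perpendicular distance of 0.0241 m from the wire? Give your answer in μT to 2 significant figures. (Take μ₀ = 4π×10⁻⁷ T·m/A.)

For an infinitely long straight wire, B = μ₀I/(2πd).
B = (4π×10⁻⁷ × 3.98) / (2π × 0.0241) = 3.30×10⁻⁵ T.

B ≈ 33 μT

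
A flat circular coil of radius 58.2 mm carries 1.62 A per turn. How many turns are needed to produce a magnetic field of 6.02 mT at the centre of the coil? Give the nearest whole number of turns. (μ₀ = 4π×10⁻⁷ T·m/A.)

N = 344

For an N-turn coil, B = Nμ₀I/(2R). A single turn gives B₁ = 1.75×10⁻⁵ T with R = 0.0582 m.
N = B/B₁ = 6.02×10⁻³ / 1.75×10⁻⁵ = 344.21.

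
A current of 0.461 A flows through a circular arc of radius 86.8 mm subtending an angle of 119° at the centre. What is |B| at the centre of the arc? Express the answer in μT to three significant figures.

B ≈ 1.10 μT

The Biot–Savart field of a circular arc at its centre is B = μ₀Iφ/(4πR), with φ = 2.077 rad.
B = (4π×10⁻⁷ × 0.461 × 2.077) / (4π × 0.0868) = 1.10×10⁻⁶ T.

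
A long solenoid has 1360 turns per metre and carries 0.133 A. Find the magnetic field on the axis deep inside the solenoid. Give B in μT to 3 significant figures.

Inside a long solenoid, B = μ₀nI with n = 1360 turns/m.
B = 4π×10⁻⁷ × 1360 × 0.133 = 2.27×10⁻⁴ T.

B ≈ 227 μT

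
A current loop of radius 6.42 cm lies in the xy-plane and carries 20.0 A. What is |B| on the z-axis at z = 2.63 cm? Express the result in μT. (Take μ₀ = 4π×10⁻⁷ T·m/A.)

B ≈ 155 μT

On the axis of a circular loop, B = μ₀IR² / [2(R²+z²)^(3/2)].
R² + z² = (0.0642)² + (0.0263)² = 0.004813 m², and (R²+z²)^(3/2) = 3.34×10⁻⁴ m³.
B = (4π×10⁻⁷ × 20.0 × 0.004122) / (2 × 3.34×10⁻⁴) = 1.55×10⁻⁴ T.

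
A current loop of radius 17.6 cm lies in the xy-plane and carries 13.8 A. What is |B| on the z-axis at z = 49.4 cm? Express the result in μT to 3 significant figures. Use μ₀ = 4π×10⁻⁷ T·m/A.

On the axis of a circular loop, B = μ₀IR² / [2(R²+z²)^(3/2)].
R² + z² = (0.176)² + (0.494)² = 0.275 m², and (R²+z²)^(3/2) = 0.144 m³.
B = (4π×10⁻⁷ × 13.8 × 0.03098) / (2 × 0.144) = 1.86×10⁻⁶ T.

B ≈ 1.86 μT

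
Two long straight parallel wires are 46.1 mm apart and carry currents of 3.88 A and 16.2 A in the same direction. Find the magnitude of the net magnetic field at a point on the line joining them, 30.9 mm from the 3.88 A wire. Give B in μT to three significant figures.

Each long wire gives B = μ₀I/(2πd). Distances are d₁ = 0.0309 m and d₂ = 0.0152 m.
B₁ = 2.51×10⁻⁵ T, B₂ = 2.13×10⁻⁴ T.
Between parallel currents the two contributions point in opposite directions, so they subtract. B = |B₁ − B₂| = |2.51×10⁻⁵ − 2.13×10⁻⁴| = 1.88×10⁻⁴ T.

B ≈ 188 μT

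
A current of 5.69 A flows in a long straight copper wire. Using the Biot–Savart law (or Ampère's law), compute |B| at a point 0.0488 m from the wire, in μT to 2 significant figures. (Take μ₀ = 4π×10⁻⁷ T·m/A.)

B ≈ 23 μT

For an infinitely long straight wire, B = μ₀I/(2πd).
B = (4π×10⁻⁷ × 5.69) / (2π × 0.0488) = 2.33×10⁻⁵ T.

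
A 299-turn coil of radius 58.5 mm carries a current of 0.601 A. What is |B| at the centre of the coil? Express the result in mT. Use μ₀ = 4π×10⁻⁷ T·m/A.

B ≈ 1.93 mT

For an N-turn flat coil, B = Nμ₀I/(2R) with R = 0.0585 m.
B = 299 × 6.46×10⁻⁶ T = 1.93×10⁻³ T.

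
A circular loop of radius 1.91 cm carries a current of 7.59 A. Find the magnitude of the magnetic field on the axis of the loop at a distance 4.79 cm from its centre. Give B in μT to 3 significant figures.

On the axis of a circular loop, B = μ₀IR² / [2(R²+z²)^(3/2)].
R² + z² = (0.0191)² + (0.0479)² = 0.002659 m², and (R²+z²)^(3/2) = 1.37×10⁻⁴ m³.
B = (4π×10⁻⁷ × 7.59 × 0.0003648) / (2 × 1.37×10⁻⁴) = 1.27×10⁻⁵ T.

B ≈ 12.7 μT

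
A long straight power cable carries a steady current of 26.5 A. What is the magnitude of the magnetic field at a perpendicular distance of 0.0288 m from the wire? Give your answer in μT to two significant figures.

For an infinitely long straight wire, B = μ₀I/(2πd).
B = (4π×10⁻⁷ × 26.5) / (2π × 0.0288) = 1.84×10⁻⁴ T.

B ≈ 180 μT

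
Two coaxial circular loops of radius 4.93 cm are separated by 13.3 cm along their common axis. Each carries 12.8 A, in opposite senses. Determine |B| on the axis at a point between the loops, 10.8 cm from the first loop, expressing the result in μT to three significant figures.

Each loop contributes B = μ₀IR²/[2(R²+z²)^(3/2)] on the axis, with z measured from that loop.
Loop 1 (z = 0.108 m): B₁ = 1.17×10⁻⁵ T. Loop 2 (z = 0.025 m): B₂ = 1.16×10⁻⁴ T.
The fields oppose: B = |B₁ − B₂| = 1.04×10⁻⁴ T.

B ≈ 104 μT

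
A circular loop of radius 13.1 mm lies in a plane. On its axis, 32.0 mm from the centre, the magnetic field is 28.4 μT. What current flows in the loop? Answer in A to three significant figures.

I ≈ 10.9 A

On the axis of a loop, B = μ₀IR²/[2(R²+z²)^(3/2)], so I = 2B(R²+z²)^(3/2)/(μ₀R²).
R² + z² = 0.0001716 + 0.001024 = 0.001196 m²; raised to 3/2 gives 4.13×10⁻⁵ m³.
I = 2 × 2.84×10⁻⁵ × 4.13×10⁻⁵ / (1.26×10⁻⁶ × 0.0001716) = 10.9 A.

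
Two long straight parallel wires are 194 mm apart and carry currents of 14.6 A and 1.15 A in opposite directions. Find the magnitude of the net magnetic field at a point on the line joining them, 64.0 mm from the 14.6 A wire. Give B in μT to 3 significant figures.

Each long wire gives B = μ₀I/(2πd). Distances are d₁ = 0.064 m and d₂ = 0.13 m.
B₁ = 4.56×10⁻⁵ T, B₂ = 1.77×10⁻⁶ T.
Between antiparallel currents both contributions point the same way, so they add. B = B₁ + B₂ = 4.56×10⁻⁵ + 1.77×10⁻⁶ = 4.74×10⁻⁵ T.

B ≈ 47.4 μT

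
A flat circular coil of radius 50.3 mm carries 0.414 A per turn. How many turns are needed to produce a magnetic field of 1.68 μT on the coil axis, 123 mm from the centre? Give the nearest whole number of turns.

N = 6

For an N-turn coil, B = Nμ₀IR²/[2(R²+z²)^(3/2)]. A single turn gives B₁ = 2.80×10⁻⁷ T with R = 0.0503 m, z = 0.123 m.
N = B/B₁ = 1.68×10⁻⁶ / 2.80×10⁻⁷ = 5.99.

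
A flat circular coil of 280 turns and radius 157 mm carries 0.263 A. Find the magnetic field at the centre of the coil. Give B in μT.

B ≈ 295 μT

For an N-turn flat coil, B = Nμ₀I/(2R) with R = 0.157 m.
B = 280 × 1.05×10⁻⁶ T = 2.95×10⁻⁴ T.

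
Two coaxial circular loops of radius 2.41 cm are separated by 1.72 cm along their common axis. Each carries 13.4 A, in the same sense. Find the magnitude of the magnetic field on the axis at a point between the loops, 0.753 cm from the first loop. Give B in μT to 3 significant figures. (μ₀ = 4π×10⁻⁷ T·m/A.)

B ≈ 583 μT

Each loop contributes B = μ₀IR²/[2(R²+z²)^(3/2)] on the axis, with z measured from that loop.
Loop 1 (z = 0.00753 m): B₁ = 3.04×10⁻⁴ T. Loop 2 (z = 0.00967 m): B₂ = 2.79×10⁻⁴ T.
The fields add: B = B₁ + B₂ = 5.83×10⁻⁴ T.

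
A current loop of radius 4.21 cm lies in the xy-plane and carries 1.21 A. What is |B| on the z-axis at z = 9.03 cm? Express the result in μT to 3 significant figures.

On the axis of a circular loop, B = μ₀IR² / [2(R²+z²)^(3/2)].
R² + z² = (0.0421)² + (0.0903)² = 0.009926 m², and (R²+z²)^(3/2) = 9.89×10⁻⁴ m³.
B = (4π×10⁻⁷ × 1.21 × 0.001772) / (2 × 9.89×10⁻⁴) = 1.36×10⁻⁶ T.

B ≈ 1.36 μT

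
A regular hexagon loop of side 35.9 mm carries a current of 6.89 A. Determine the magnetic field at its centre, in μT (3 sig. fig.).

B ≈ 133 μT

Each side is a finite straight segment at perpendicular distance d = a/(2 tan(π/6)) = 0.03109 m from the centre, with end-angles ±π/6.
One side contributes B₁ = (μ₀I/4πd)·2 sin(π/6) = 2.22×10⁻⁵ T.
All 6 sides add in the same direction: B = 6 × 2.22×10⁻⁵ = 1.33×10⁻⁴ T.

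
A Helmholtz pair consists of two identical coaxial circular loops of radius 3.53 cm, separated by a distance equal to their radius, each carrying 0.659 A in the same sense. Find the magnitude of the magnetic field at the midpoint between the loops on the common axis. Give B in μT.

B ≈ 16.8 μT

Each loop contributes B = μ₀IR²/[2(R²+z²)^(3/2)] on the axis, with z measured from that loop.
Loop 1 (z = 0.01765 m): B₁ = 8.39×10⁻⁶ T. Loop 2 (z = 0.01765 m): B₂ = 8.39×10⁻⁶ T.
The fields add: B = B₁ + B₂ = 1.68×10⁻⁵ T.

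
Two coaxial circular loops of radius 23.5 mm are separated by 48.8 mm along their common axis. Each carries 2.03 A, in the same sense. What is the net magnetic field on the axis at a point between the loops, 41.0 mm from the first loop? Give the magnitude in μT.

Each loop contributes B = μ₀IR²/[2(R²+z²)^(3/2)] on the axis, with z measured from that loop.
Loop 1 (z = 0.041 m): B₁ = 6.67×10⁻⁶ T. Loop 2 (z = 0.0078 m): B₂ = 4.64×10⁻⁵ T.
The fields add: B = B₁ + B₂ = 5.31×10⁻⁵ T.

B ≈ 53.1 μT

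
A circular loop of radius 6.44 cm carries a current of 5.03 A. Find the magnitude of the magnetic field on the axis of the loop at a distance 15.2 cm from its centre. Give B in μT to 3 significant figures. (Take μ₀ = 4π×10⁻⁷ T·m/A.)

B ≈ 2.91 μT

On the axis of a circular loop, B = μ₀IR² / [2(R²+z²)^(3/2)].
R² + z² = (0.0644)² + (0.152)² = 0.02725 m², and (R²+z²)^(3/2) = 4.50×10⁻³ m³.
B = (4π×10⁻⁷ × 5.03 × 0.004147) / (2 × 4.50×10⁻³) = 2.91×10⁻⁶ T.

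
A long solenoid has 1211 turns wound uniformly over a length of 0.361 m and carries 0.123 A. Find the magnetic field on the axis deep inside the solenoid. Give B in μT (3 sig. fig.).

Inside a long solenoid, B = μ₀nI with n = 3355 turns/m.
B = 4π×10⁻⁷ × 3355 × 0.123 = 5.19×10⁻⁴ T.

B ≈ 519 μT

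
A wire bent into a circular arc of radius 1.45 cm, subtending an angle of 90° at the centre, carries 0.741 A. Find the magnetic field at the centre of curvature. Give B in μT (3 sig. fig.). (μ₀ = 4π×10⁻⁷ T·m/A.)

The Biot–Savart field of a circular arc at its centre is B = μ₀Iφ/(4πR), with φ = 1.571 rad.
B = (4π×10⁻⁷ × 0.741 × 1.571) / (4π × 0.0145) = 8.03×10⁻⁶ T.

B ≈ 8.03 μT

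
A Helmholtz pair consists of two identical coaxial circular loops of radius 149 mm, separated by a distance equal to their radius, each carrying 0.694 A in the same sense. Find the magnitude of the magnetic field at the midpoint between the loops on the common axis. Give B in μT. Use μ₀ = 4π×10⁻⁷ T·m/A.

Each loop contributes B = μ₀IR²/[2(R²+z²)^(3/2)] on the axis, with z measured from that loop.
Loop 1 (z = 0.0745 m): B₁ = 2.09×10⁻⁶ T. Loop 2 (z = 0.0745 m): B₂ = 2.09×10⁻⁶ T.
The fields add: B = B₁ + B₂ = 4.19×10⁻⁶ T.

B ≈ 4.19 μT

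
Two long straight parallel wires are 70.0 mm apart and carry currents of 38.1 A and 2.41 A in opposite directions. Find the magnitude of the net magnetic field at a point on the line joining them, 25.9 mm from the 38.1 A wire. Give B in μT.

Each long wire gives B = μ₀I/(2πd). Distances are d₁ = 0.0259 m and d₂ = 0.0441 m.
B₁ = 2.94×10⁻⁴ T, B₂ = 1.09×10⁻⁵ T.
Between antiparallel currents both contributions point the same way, so they add. B = B₁ + B₂ = 2.94×10⁻⁴ + 1.09×10⁻⁵ = 3.05×10⁻⁴ T.

B ≈ 305 μT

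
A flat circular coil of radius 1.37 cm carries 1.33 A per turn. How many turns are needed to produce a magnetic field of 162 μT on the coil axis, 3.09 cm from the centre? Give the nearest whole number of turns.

For an N-turn coil, B = Nμ₀IR²/[2(R²+z²)^(3/2)]. A single turn gives B₁ = 4.06×10⁻⁶ T with R = 0.0137 m, z = 0.0309 m.
N = B/B₁ = 1.62×10⁻⁴ / 4.06×10⁻⁶ = 39.89.

N = 40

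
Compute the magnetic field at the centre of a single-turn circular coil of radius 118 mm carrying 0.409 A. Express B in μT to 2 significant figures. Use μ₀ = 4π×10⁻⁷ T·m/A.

B ≈ 2.2 μT

At the centre of a circular loop the Biot–Savart law gives B = μ₀I/(2R).
B = (4π×10⁻⁷ × 0.409) / (2 × 0.118) = 2.18×10⁻⁶ T.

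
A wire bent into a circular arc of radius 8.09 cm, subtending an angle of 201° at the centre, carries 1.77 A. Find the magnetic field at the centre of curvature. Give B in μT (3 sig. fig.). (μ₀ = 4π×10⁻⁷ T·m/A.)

The Biot–Savart field of a circular arc at its centre is B = μ₀Iφ/(4πR), with φ = 3.508 rad.
B = (4π×10⁻⁷ × 1.77 × 3.508) / (4π × 0.0809) = 7.68×10⁻⁶ T.

B ≈ 7.68 μT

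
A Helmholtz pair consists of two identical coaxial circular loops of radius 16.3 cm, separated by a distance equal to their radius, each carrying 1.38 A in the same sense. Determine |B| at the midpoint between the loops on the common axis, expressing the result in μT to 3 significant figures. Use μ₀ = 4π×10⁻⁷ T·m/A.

B ≈ 7.61 μT

Each loop contributes B = μ₀IR²/[2(R²+z²)^(3/2)] on the axis, with z measured from that loop.
Loop 1 (z = 0.0815 m): B₁ = 3.81×10⁻⁶ T. Loop 2 (z = 0.0815 m): B₂ = 3.81×10⁻⁶ T.
The fields add: B = B₁ + B₂ = 7.61×10⁻⁶ T.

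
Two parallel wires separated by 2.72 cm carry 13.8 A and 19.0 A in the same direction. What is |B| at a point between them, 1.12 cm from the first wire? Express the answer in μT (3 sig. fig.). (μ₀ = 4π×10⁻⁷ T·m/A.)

B ≈ 8.93 μT

Each long wire gives B = μ₀I/(2πd). Distances are d₁ = 0.0112 m and d₂ = 0.016 m.
B₁ = 2.46×10⁻⁴ T, B₂ = 2.37×10⁻⁴ T.
Between parallel currents the two contributions point in opposite directions, so they subtract. B = |B₁ − B₂| = |2.46×10⁻⁴ − 2.37×10⁻⁴| = 8.93×10⁻⁶ T.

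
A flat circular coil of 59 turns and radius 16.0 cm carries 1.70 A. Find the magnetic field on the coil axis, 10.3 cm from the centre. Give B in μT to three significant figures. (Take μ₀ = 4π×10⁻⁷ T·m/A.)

For an N-turn flat coil, B = Nμ₀IR²/[2(R²+z²)^(3/2)] with R = 0.16 m, z = 0.103 m.
B = 59 × 3.97×10⁻⁶ T = 2.34×10⁻⁴ T.

B ≈ 234 μT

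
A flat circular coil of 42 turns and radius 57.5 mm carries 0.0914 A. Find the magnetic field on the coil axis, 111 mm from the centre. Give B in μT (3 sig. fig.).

B ≈ 4.08 μT

For an N-turn flat coil, B = Nμ₀IR²/[2(R²+z²)^(3/2)] with R = 0.0575 m, z = 0.111 m.
B = 42 × 9.72×10⁻⁸ T = 4.08×10⁻⁶ T.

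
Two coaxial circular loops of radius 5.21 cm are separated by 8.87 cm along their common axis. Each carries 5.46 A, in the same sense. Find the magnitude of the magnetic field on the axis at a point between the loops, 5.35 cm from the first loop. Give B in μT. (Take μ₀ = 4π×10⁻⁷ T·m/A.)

Each loop contributes B = μ₀IR²/[2(R²+z²)^(3/2)] on the axis, with z measured from that loop.
Loop 1 (z = 0.0535 m): B₁ = 2.24×10⁻⁵ T. Loop 2 (z = 0.0352 m): B₂ = 3.75×10⁻⁵ T.
The fields add: B = B₁ + B₂ = 5.98×10⁻⁵ T.

B ≈ 59.8 μT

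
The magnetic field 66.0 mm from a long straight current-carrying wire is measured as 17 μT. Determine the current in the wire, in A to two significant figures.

For a long straight wire B = μ₀I/(2πd), so I = 2πdB/μ₀.
I = 2π × 0.066 × 1.70×10⁻⁵ / (4π×10⁻⁷) = 5.61 A.

I ≈ 5.6 A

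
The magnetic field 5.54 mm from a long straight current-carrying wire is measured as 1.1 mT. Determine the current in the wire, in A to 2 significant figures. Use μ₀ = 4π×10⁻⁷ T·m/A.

I ≈ 30 A

For a long straight wire B = μ₀I/(2πd), so I = 2πdB/μ₀.
I = 2π × 0.00554 × 1.10×10⁻³ / (4π×10⁻⁷) = 30.5 A.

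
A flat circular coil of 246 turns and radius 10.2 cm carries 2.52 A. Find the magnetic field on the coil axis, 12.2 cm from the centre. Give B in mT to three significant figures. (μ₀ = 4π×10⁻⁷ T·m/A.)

B ≈ 1.01 mT

For an N-turn flat coil, B = Nμ₀IR²/[2(R²+z²)^(3/2)] with R = 0.102 m, z = 0.122 m.
B = 246 × 4.10×10⁻⁶ T = 1.01×10⁻³ T.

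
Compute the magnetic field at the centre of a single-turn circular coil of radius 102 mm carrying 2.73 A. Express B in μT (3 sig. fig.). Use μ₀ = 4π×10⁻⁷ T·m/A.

At the centre of a circular loop the Biot–Savart law gives B = μ₀I/(2R).
B = (4π×10⁻⁷ × 2.73) / (2 × 0.102) = 1.68×10⁻⁵ T.

B ≈ 16.8 μT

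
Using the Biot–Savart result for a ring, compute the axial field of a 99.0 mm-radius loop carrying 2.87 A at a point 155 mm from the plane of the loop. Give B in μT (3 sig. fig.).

On the axis of a circular loop, B = μ₀IR² / [2(R²+z²)^(3/2)].
R² + z² = (0.099)² + (0.155)² = 0.03383 m², and (R²+z²)^(3/2) = 6.22×10⁻³ m³.
B = (4π×10⁻⁷ × 2.87 × 0.009801) / (2 × 6.22×10⁻³) = 2.84×10⁻⁶ T.

B ≈ 2.84 μT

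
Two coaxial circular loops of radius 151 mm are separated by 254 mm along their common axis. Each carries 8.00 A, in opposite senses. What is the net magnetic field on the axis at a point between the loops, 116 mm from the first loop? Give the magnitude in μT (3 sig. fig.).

B ≈ 3.21 μT

Each loop contributes B = μ₀IR²/[2(R²+z²)^(3/2)] on the axis, with z measured from that loop.
Loop 1 (z = 0.116 m): B₁ = 1.66×10⁻⁵ T. Loop 2 (z = 0.138 m): B₂ = 1.34×10⁻⁵ T.
The fields oppose: B = |B₁ − B₂| = 3.21×10⁻⁶ T.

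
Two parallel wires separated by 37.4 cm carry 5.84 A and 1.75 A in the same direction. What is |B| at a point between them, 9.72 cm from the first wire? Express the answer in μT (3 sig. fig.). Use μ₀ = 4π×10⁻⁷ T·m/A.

B ≈ 10.8 μT

Each long wire gives B = μ₀I/(2πd). Distances are d₁ = 0.0972 m and d₂ = 0.2768 m.
B₁ = 1.20×10⁻⁵ T, B₂ = 1.26×10⁻⁶ T.
Between parallel currents the two contributions point in opposite directions, so they subtract. B = |B₁ − B₂| = |1.20×10⁻⁵ − 1.26×10⁻⁶| = 1.08×10⁻⁵ T.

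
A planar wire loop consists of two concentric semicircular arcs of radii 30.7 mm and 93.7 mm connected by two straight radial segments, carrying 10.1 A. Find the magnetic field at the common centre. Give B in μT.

B ≈ 69.5 μT

The radial connectors point toward the centre, so dl × r̂ = 0 and they contribute nothing.
Each semicircle gives μ₀I/(4R): inner arc 1.03×10⁻⁴ T, outer arc 3.39×10⁻⁵ T.
The two arcs carry current in opposite angular senses, so their fields oppose: B = |1.03×10⁻⁴ − 3.39×10⁻⁵| = 6.95×10⁻⁵ T.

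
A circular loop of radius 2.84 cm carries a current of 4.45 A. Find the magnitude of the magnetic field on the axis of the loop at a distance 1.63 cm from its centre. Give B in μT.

On the axis of a circular loop, B = μ₀IR² / [2(R²+z²)^(3/2)].
R² + z² = (0.0284)² + (0.0163)² = 0.001072 m², and (R²+z²)^(3/2) = 3.51×10⁻⁵ m³.
B = (4π×10⁻⁷ × 4.45 × 0.0008066) / (2 × 3.51×10⁻⁵) = 6.42×10⁻⁵ T.

B ≈ 64.2 μT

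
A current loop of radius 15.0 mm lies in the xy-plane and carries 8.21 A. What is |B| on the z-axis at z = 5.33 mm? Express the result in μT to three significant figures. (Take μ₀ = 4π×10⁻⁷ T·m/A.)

On the axis of a circular loop, B = μ₀IR² / [2(R²+z²)^(3/2)].
R² + z² = (0.015)² + (0.00533)² = 0.0002534 m², and (R²+z²)^(3/2) = 4.03×10⁻⁶ m³.
B = (4π×10⁻⁷ × 8.21 × 0.000225) / (2 × 4.03×10⁻⁶) = 2.88×10⁻⁴ T.

B ≈ 288 μT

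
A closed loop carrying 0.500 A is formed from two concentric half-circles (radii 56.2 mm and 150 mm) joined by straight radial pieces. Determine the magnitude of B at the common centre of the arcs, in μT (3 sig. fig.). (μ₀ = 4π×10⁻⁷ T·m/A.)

B ≈ 1.75 μT

The radial connectors point toward the centre, so dl × r̂ = 0 and they contribute nothing.
Each semicircle gives μ₀I/(4R): inner arc 2.80×10⁻⁶ T, outer arc 1.05×10⁻⁶ T.
The two arcs carry current in opposite angular senses, so their fields oppose: B = |2.80×10⁻⁶ − 1.05×10⁻⁶| = 1.75×10⁻⁶ T.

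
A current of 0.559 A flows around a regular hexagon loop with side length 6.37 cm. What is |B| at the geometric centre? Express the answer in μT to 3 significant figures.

Each side is a finite straight segment at perpendicular distance d = a/(2 tan(π/6)) = 0.05517 m from the centre, with end-angles ±π/6.
One side contributes B₁ = (μ₀I/4πd)·2 sin(π/6) = 1.01×10⁻⁶ T.
All 6 sides add in the same direction: B = 6 × 1.01×10⁻⁶ = 6.08×10⁻⁶ T.

B ≈ 6.08 μT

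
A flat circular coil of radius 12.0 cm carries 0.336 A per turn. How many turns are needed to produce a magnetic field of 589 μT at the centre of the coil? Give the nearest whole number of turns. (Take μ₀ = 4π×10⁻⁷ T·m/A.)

For an N-turn coil, B = Nμ₀I/(2R). A single turn gives B₁ = 1.76×10⁻⁶ T with R = 0.12 m.
N = B/B₁ = 5.89×10⁻⁴ / 1.76×10⁻⁶ = 334.79.

N = 335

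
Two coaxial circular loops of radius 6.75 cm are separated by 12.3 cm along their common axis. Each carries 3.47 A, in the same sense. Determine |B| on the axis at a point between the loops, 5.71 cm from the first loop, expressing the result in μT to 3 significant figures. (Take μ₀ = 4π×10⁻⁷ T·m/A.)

Each loop contributes B = μ₀IR²/[2(R²+z²)^(3/2)] on the axis, with z measured from that loop.
Loop 1 (z = 0.0571 m): B₁ = 1.44×10⁻⁵ T. Loop 2 (z = 0.0659 m): B₂ = 1.18×10⁻⁵ T.
The fields add: B = B₁ + B₂ = 2.62×10⁻⁵ T.

B ≈ 26.2 μT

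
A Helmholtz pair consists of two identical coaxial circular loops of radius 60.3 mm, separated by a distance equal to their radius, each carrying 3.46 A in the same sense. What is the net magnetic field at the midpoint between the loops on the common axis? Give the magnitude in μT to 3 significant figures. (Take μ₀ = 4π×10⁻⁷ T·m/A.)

Each loop contributes B = μ₀IR²/[2(R²+z²)^(3/2)] on the axis, with z measured from that loop.
Loop 1 (z = 0.03015 m): B₁ = 2.58×10⁻⁵ T. Loop 2 (z = 0.03015 m): B₂ = 2.58×10⁻⁵ T.
The fields add: B = B₁ + B₂ = 5.16×10⁻⁵ T.

B ≈ 51.6 μT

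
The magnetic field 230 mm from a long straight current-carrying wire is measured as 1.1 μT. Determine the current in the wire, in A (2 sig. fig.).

I ≈ 1.3 A

For a long straight wire B = μ₀I/(2πd), so I = 2πdB/μ₀.
I = 2π × 0.23 × 1.10×10⁻⁶ / (4π×10⁻⁷) = 1.27 A.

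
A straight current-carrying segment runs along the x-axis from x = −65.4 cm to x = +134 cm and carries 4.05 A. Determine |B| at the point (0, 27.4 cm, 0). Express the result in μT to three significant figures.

B ≈ 2.81 μT

For a finite straight segment, B = (μ₀I/4πd)(sinθ₁ + sinθ₂), where θ₁, θ₂ are the angles from the perpendicular to each end.
The perpendicular distance is d = 0.274 m; the end-offsets along the wire are a = 0.654 m and b = 1.34 m.
sinθ₁ = 0.654/√(0.654²+0.274²) = 0.9223; sinθ₂ = 1.34/√(1.34²+0.274²) = 0.9797.
B = (4π×10⁻⁷ × 4.05) / (4π × 0.274) × (0.9223 + 0.9797) = 2.81×10⁻⁶ T.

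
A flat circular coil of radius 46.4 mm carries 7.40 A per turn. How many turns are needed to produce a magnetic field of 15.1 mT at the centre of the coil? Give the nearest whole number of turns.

N = 151

For an N-turn coil, B = Nμ₀I/(2R). A single turn gives B₁ = 1.00×10⁻⁴ T with R = 0.0464 m.
N = B/B₁ = 1.51×10⁻² / 1.00×10⁻⁴ = 150.69.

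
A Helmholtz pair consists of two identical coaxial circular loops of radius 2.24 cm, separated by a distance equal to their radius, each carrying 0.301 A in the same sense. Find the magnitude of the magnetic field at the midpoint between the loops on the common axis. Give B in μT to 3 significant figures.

Each loop contributes B = μ₀IR²/[2(R²+z²)^(3/2)] on the axis, with z measured from that loop.
Loop 1 (z = 0.0112 m): B₁ = 6.04×10⁻⁶ T. Loop 2 (z = 0.0112 m): B₂ = 6.04×10⁻⁶ T.
The fields add: B = B₁ + B₂ = 1.21×10⁻⁵ T.

B ≈ 12.1 μT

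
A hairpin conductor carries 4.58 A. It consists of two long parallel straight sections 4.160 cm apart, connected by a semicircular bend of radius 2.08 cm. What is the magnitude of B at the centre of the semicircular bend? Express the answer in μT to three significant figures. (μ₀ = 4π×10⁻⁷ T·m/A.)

The semicircular arc contributes B_arc = μ₀I·π/(4πR) = μ₀I/(4R) = 6.92×10⁻⁵ T.
Each semi-infinite lead is at perpendicular distance R = 0.0208 m from the centre, with the perpendicular foot at its near end, so it contributes μ₀I/(4πR); both point the same way, together 4.40×10⁻⁵ T.
Arc and leads all point the same direction: B = 6.92×10⁻⁵ + 4.40×10⁻⁵ = 1.13×10⁻⁴ T.

B ≈ 113 μT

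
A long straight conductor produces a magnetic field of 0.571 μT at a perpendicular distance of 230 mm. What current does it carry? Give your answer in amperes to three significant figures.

For a long straight wire B = μ₀I/(2πd), so I = 2πdB/μ₀.
I = 2π × 0.23 × 5.71×10⁻⁷ / (4π×10⁻⁷) = 0.657 A.

I ≈ 0.657 A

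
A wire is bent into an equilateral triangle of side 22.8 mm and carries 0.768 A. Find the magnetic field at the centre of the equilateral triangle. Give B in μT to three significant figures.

Each side is a finite straight segment at perpendicular distance d = a/(2 tan(π/3)) = 0.006582 m from the centre, with end-angles ±π/3.
One side contributes B₁ = (μ₀I/4πd)·2 sin(π/3) = 2.02×10⁻⁵ T.
All 3 sides add in the same direction: B = 3 × 2.02×10⁻⁵ = 6.06×10⁻⁵ T.

B ≈ 60.6 μT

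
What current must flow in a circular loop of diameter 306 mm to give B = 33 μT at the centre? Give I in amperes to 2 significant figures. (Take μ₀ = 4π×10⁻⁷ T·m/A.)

I ≈ 8.0 A

At the centre of a circular loop B = μ₀I/(2R), so I = 2RB/μ₀.
With R = 0.153 m, I = 2 × 0.153 × 3.30×10⁻⁵ / (4π×10⁻⁷) = 8.04 A.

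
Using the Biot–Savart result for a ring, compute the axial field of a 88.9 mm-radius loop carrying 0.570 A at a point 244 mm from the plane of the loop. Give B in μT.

B ≈ 0.162 μT

On the axis of a circular loop, B = μ₀IR² / [2(R²+z²)^(3/2)].
R² + z² = (0.0889)² + (0.244)² = 0.06744 m², and (R²+z²)^(3/2) = 1.75×10⁻² m³.
B = (4π×10⁻⁷ × 0.570 × 0.007903) / (2 × 1.75×10⁻²) = 1.62×10⁻⁷ T.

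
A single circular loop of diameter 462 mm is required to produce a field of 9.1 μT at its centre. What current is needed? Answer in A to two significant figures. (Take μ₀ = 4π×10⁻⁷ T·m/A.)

I ≈ 3.3 A

At the centre of a circular loop B = μ₀I/(2R), so I = 2RB/μ₀.
With R = 0.231 m, I = 2 × 0.231 × 9.10×10⁻⁶ / (4π×10⁻⁷) = 3.35 A.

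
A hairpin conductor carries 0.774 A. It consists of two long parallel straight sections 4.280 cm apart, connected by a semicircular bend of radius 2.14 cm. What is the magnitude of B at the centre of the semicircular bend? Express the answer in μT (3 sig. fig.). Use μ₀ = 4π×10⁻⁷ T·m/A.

B ≈ 18.6 μT

The semicircular arc contributes B_arc = μ₀I·π/(4πR) = μ₀I/(4R) = 1.14×10⁻⁵ T.
Each semi-infinite lead is at perpendicular distance R = 0.0214 m from the centre, with the perpendicular foot at its near end, so it contributes μ₀I/(4πR); both point the same way, together 7.23×10⁻⁶ T.
Arc and leads all point the same direction: B = 1.14×10⁻⁵ + 7.23×10⁻⁶ = 1.86×10⁻⁵ T.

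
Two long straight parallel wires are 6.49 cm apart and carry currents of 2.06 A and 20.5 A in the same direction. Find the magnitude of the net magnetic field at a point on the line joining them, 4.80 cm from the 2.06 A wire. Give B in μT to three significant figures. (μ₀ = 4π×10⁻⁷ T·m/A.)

Each long wire gives B = μ₀I/(2πd). Distances are d₁ = 0.048 m and d₂ = 0.0169 m.
B₁ = 8.58×10⁻⁶ T, B₂ = 2.43×10⁻⁴ T.
Between parallel currents the two contributions point in opposite directions, so they subtract. B = |B₁ − B₂| = |8.58×10⁻⁶ − 2.43×10⁻⁴| = 2.34×10⁻⁴ T.

B ≈ 234 μT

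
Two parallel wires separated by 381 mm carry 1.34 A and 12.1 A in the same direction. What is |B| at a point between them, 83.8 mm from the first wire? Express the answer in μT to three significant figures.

Each long wire gives B = μ₀I/(2πd). Distances are d₁ = 0.0838 m and d₂ = 0.2972 m.
B₁ = 3.20×10⁻⁶ T, B₂ = 8.14×10⁻⁶ T.
Between parallel currents the two contributions point in opposite directions, so they subtract. B = |B₁ − B₂| = |3.20×10⁻⁶ − 8.14×10⁻⁶| = 4.94×10⁻⁶ T.

B ≈ 4.94 μT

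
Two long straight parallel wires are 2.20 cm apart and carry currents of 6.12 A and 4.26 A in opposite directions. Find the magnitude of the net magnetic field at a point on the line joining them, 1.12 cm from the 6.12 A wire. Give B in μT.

Each long wire gives B = μ₀I/(2πd). Distances are d₁ = 0.0112 m and d₂ = 0.0108 m.
B₁ = 1.09×10⁻⁴ T, B₂ = 7.89×10⁻⁵ T.
Between antiparallel currents both contributions point the same way, so they add. B = B₁ + B₂ = 1.09×10⁻⁴ + 7.89×10⁻⁵ = 1.88×10⁻⁴ T.

B ≈ 188 μT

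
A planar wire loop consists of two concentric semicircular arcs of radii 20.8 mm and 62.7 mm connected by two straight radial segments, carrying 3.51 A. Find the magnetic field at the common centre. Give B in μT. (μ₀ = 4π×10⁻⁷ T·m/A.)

The radial connectors point toward the centre, so dl × r̂ = 0 and they contribute nothing.
Each semicircle gives μ₀I/(4R): inner arc 5.30×10⁻⁵ T, outer arc 1.76×10⁻⁵ T.
The two arcs carry current in opposite angular senses, so their fields oppose: B = |5.30×10⁻⁵ − 1.76×10⁻⁵| = 3.54×10⁻⁵ T.

B ≈ 35.4 μT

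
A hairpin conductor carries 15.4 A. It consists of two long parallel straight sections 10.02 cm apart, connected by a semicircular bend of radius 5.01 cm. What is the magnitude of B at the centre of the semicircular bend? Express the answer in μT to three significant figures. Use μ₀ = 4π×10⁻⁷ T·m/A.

B ≈ 158 μT

The semicircular arc contributes B_arc = μ₀I·π/(4πR) = μ₀I/(4R) = 9.66×10⁻⁵ T.
Each semi-infinite lead is at perpendicular distance R = 0.0501 m from the centre, with the perpendicular foot at its near end, so it contributes μ₀I/(4πR); both point the same way, together 6.15×10⁻⁵ T.
Arc and leads all point the same direction: B = 9.66×10⁻⁵ + 6.15×10⁻⁵ = 1.58×10⁻⁴ T.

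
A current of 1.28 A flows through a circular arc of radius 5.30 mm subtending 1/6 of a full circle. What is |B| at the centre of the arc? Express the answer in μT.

B ≈ 25.3 μT

The Biot–Savart field of a circular arc at its centre is B = μ₀Iφ/(4πR), with φ = 1.047 rad.
B = (4π×10⁻⁷ × 1.28 × 1.047) / (4π × 0.0053) = 2.53×10⁻⁵ T.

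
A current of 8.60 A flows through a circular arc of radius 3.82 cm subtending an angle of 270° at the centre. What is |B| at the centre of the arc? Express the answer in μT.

B ≈ 106 μT

The Biot–Savart field of a circular arc at its centre is B = μ₀Iφ/(4πR), with φ = 4.712 rad.
B = (4π×10⁻⁷ × 8.60 × 4.712) / (4π × 0.0382) = 1.06×10⁻⁴ T.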